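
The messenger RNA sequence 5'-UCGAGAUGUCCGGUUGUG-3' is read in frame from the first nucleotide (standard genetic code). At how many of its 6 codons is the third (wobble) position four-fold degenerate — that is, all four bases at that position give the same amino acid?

Codon 1 UCG (Ser): third position 4-fold.
Codon 2 AGA (Arg): third position 2-fold.
Codon 3 UGU (Cys): third position 2-fold.
Codon 4 CCG (Pro): third position 4-fold.
Codon 5 GUU (Val): third position 4-fold.
Codon 6 GUG (Val): third position 4-fold.
Four-fold degenerate third positions: 4.

4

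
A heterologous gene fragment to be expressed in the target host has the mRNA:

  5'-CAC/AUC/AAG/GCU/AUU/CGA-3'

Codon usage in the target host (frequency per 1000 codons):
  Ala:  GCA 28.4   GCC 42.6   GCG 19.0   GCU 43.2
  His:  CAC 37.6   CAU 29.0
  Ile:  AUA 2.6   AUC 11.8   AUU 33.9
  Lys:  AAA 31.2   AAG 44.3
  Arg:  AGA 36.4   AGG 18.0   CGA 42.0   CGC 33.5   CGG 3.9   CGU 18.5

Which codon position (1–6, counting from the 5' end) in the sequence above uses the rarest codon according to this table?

Codon 1 CAC (His): 37.6 per 1000.
Codon 2 AUC (Ile): 11.8 per 1000.
Codon 3 AAG (Lys): 44.3 per 1000.
Codon 4 GCU (Ala): 43.2 per 1000.
Codon 5 AUU (Ile): 33.9 per 1000.
Codon 6 CGA (Arg): 42.0 per 1000.
Lowest frequency is 11.8 at codon 2.

2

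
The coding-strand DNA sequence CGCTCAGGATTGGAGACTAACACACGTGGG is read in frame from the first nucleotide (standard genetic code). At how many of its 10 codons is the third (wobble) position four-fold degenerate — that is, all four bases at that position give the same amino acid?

7

Codon 1 CGC (Arg): third position 4-fold.
Codon 2 TCA (Ser): third position 4-fold.
Codon 3 GGA (Gly): third position 4-fold.
Codon 4 TTG (Leu): third position 2-fold.
Codon 5 GAG (Glu): third position 2-fold.
Codon 6 ACT (Thr): third position 4-fold.
Codon 7 AAC (Asn): third position 2-fold.
Codon 8 ACA (Thr): third position 4-fold.
Codon 9 CGT (Arg): third position 4-fold.
Codon 10 GGG (Gly): third position 4-fold.
Four-fold degenerate third positions: 7.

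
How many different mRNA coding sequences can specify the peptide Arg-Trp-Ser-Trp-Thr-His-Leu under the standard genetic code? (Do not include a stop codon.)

1728

Arg: 6 codons.
Trp: 1 codon.
Ser: 6 codons.
Trp: 1 codon.
Thr: 4 codons.
His: 2 codons.
Leu: 6 codons.
6 × 1 × 6 × 1 × 4 × 2 × 6 = 1728.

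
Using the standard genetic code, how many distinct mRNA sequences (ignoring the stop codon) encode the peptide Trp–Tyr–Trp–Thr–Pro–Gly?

Trp: 1 codon.
Tyr: 2 codons.
Trp: 1 codon.
Thr: 4 codons.
Pro: 4 codons.
Gly: 4 codons.
1 × 2 × 1 × 4 × 4 × 4 = 128.

128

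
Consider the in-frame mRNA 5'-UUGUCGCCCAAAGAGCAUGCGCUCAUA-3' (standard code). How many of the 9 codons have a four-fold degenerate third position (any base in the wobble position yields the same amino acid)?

4

Codon 1 UUG (Leu): third position 2-fold.
Codon 2 UCG (Ser): third position 4-fold.
Codon 3 CCC (Pro): third position 4-fold.
Codon 4 AAA (Lys): third position 2-fold.
Codon 5 GAG (Glu): third position 2-fold.
Codon 6 CAU (His): third position 2-fold.
Codon 7 GCG (Ala): third position 4-fold.
Codon 8 CUC (Leu): third position 4-fold.
Codon 9 AUA (Ile): third position 3-fold.
Four-fold degenerate third positions: 4.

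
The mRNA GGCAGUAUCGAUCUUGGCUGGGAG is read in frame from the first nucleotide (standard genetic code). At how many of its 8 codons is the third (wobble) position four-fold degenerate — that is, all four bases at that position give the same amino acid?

Codon 1 GGC (Gly): third position 4-fold.
Codon 2 AGU (Ser): third position 2-fold.
Codon 3 AUC (Ile): third position 3-fold.
Codon 4 GAU (Asp): third position 2-fold.
Codon 5 CUU (Leu): third position 4-fold.
Codon 6 GGC (Gly): third position 4-fold.
Codon 7 UGG (Trp): third position 1-fold.
Codon 8 GAG (Glu): third position 2-fold.
Four-fold degenerate third positions: 3.

3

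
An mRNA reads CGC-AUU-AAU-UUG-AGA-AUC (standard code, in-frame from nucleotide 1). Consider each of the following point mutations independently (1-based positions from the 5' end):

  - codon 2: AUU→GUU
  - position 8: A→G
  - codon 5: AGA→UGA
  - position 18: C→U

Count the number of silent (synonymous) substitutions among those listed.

1

Codon 2: AUU (Ile) → GUU (Val) — missense.
Codon 3: AAU (Asn) → AGU (Ser) — missense.
Codon 5: AGA (Arg) → UGA (Stop) — nonsense.
Codon 6: AUC (Ile) → AUU (Ile) — synonymous.
Synonymous: 1 of 4.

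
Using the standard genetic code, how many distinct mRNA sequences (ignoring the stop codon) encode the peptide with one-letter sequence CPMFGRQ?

768

Cys: 2 codons.
Pro: 4 codons.
Met: 1 codon.
Phe: 2 codons.
Gly: 4 codons.
Arg: 6 codons.
Gln: 2 codons.
2 × 4 × 1 × 2 × 4 × 6 × 2 = 768.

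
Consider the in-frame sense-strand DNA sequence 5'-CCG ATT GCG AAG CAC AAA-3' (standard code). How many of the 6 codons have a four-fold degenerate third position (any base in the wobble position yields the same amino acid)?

Codon 1 CCG (Pro): third position 4-fold.
Codon 2 ATT (Ile): third position 3-fold.
Codon 3 GCG (Ala): third position 4-fold.
Codon 4 AAG (Lys): third position 2-fold.
Codon 5 CAC (His): third position 2-fold.
Codon 6 AAA (Lys): third position 2-fold.
Four-fold degenerate third positions: 2.

2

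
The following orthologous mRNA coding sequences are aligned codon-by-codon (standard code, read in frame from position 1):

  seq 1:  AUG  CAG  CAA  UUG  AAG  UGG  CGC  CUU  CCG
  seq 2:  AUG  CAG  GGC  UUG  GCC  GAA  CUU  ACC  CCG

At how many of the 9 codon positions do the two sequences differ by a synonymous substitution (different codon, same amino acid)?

0

Codon 1: AUG Met / AUG Met — identical.
Codon 2: CAG Gln / CAG Gln — identical.
Codon 3: CAA Gln / GGC Gly — nonsynonymous.
Codon 4: UUG Leu / UUG Leu — identical.
Codon 5: AAG Lys / GCC Ala — nonsynonymous.
Codon 6: UGG Trp / GAA Glu — nonsynonymous.
Codon 7: CGC Arg / CUU Leu — nonsynonymous.
Codon 8: CUU Leu / ACC Thr — nonsynonymous.
Codon 9: CCG Pro / CCG Pro — identical.
Synonymous differences: 0.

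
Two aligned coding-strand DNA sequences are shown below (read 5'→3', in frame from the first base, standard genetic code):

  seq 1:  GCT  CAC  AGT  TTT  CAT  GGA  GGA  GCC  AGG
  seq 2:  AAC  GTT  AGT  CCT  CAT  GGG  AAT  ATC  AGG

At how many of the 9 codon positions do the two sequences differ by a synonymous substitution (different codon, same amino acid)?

Codon 1: GCT Ala / AAC Asn — nonsynonymous.
Codon 2: CAC His / GTT Val — nonsynonymous.
Codon 3: AGT Ser / AGT Ser — identical.
Codon 4: TTT Phe / CCT Pro — nonsynonymous.
Codon 5: CAT His / CAT His — identical.
Codon 6: GGA Gly / GGG Gly — synonymous.
Codon 7: GGA Gly / AAT Asn — nonsynonymous.
Codon 8: GCC Ala / ATC Ile — nonsynonymous.
Codon 9: AGG Arg / AGG Arg — identical.
Synonymous differences: 1.

1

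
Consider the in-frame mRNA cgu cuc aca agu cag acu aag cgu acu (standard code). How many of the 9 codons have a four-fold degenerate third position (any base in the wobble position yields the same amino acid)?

Codon 1 CGU (Arg): third position 4-fold.
Codon 2 CUC (Leu): third position 4-fold.
Codon 3 ACA (Thr): third position 4-fold.
Codon 4 AGU (Ser): third position 2-fold.
Codon 5 CAG (Gln): third position 2-fold.
Codon 6 ACU (Thr): third position 4-fold.
Codon 7 AAG (Lys): third position 2-fold.
Codon 8 CGU (Arg): third position 4-fold.
Codon 9 ACU (Thr): third position 4-fold.
Four-fold degenerate third positions: 6.

6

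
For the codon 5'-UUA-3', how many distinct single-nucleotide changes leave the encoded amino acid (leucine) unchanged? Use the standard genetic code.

Position 1: CUA → 1 synonymous.
Position 2: none → 0 synonymous.
Position 3: UUG → 1 synonymous.
Total: 1 + 0 + 1 = 2.

2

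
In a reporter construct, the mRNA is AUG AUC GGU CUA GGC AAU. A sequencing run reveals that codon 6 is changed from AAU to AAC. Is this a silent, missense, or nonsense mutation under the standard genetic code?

Position 18 falls in codon 6: AAU → Asn.
After the substitution the codon is AAC → Asn.
Both encode Asn, so the change is synonymous.

silent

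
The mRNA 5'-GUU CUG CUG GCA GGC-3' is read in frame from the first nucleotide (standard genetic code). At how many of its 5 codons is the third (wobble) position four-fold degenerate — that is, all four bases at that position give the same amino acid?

5

Codon 1 GUU (Val): third position 4-fold.
Codon 2 CUG (Leu): third position 4-fold.
Codon 3 CUG (Leu): third position 4-fold.
Codon 4 GCA (Ala): third position 4-fold.
Codon 5 GGC (Gly): third position 4-fold.
Four-fold degenerate third positions: 5.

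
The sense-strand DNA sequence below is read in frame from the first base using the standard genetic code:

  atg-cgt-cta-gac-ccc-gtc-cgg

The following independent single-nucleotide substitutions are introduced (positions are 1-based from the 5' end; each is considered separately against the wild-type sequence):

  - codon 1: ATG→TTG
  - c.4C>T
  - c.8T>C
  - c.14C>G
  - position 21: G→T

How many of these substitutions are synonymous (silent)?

Codon 1: ATG (Met) → TTG (Leu) — missense.
Codon 2: CGT (Arg) → TGT (Cys) — missense.
Codon 3: CTA (Leu) → CCA (Pro) — missense.
Codon 5: CCC (Pro) → CGC (Arg) — missense.
Codon 7: CGG (Arg) → CGT (Arg) — synonymous.
Synonymous: 1 of 5.

1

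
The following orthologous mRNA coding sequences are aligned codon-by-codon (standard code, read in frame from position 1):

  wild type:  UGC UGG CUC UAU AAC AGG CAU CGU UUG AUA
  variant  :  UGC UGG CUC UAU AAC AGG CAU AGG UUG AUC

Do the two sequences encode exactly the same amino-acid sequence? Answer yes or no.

yes

Codon 1: UGC Cys / UGC Cys — identical.
Codon 2: UGG Trp / UGG Trp — identical.
Codon 3: CUC Leu / CUC Leu — identical.
Codon 4: UAU Tyr / UAU Tyr — identical.
Codon 5: AAC Asn / AAC Asn — identical.
Codon 6: AGG Arg / AGG Arg — identical.
Codon 7: CAU His / CAU His — identical.
Codon 8: CGU Arg / AGG Arg — synonymous.
Codon 9: UUG Leu / UUG Leu — identical.
Codon 10: AUA Ile / AUC Ile — synonymous.
Nonsynonymous differences: 0 → same protein.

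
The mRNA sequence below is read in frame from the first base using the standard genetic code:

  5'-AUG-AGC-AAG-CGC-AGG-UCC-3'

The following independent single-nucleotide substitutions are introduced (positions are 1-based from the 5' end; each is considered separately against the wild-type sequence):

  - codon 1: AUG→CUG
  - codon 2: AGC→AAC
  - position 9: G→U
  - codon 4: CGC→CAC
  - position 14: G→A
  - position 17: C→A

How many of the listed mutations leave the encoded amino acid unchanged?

0

Codon 1: AUG (Met) → CUG (Leu) — missense.
Codon 2: AGC (Ser) → AAC (Asn) — missense.
Codon 3: AAG (Lys) → AAU (Asn) — missense.
Codon 4: CGC (Arg) → CAC (His) — missense.
Codon 5: AGG (Arg) → AAG (Lys) — missense.
Codon 6: UCC (Ser) → UAC (Tyr) — missense.
Synonymous: 0 of 6.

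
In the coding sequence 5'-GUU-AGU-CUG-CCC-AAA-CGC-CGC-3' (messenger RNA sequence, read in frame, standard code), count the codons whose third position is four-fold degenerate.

Codon 1 GUU (Val): third position 4-fold.
Codon 2 AGU (Ser): third position 2-fold.
Codon 3 CUG (Leu): third position 4-fold.
Codon 4 CCC (Pro): third position 4-fold.
Codon 5 AAA (Lys): third position 2-fold.
Codon 6 CGC (Arg): third position 4-fold.
Codon 7 CGC (Arg): third position 4-fold.
Four-fold degenerate third positions: 5.

5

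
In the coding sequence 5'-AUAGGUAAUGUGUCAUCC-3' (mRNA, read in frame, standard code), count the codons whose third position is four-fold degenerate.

4

Codon 1 AUA (Ile): third position 3-fold.
Codon 2 GGU (Gly): third position 4-fold.
Codon 3 AAU (Asn): third position 2-fold.
Codon 4 GUG (Val): third position 4-fold.
Codon 5 UCA (Ser): third position 4-fold.
Codon 6 UCC (Ser): third position 4-fold.
Four-fold degenerate third positions: 4.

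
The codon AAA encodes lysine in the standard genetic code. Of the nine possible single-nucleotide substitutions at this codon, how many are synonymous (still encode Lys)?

Position 1: none → 0 synonymous.
Position 2: none → 0 synonymous.
Position 3: AAG → 1 synonymous.
Total: 0 + 0 + 1 = 1.

1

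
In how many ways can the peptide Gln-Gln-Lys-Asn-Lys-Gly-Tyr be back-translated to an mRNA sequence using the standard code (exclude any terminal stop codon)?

256

Gln: 2 codons.
Gln: 2 codons.
Lys: 2 codons.
Asn: 2 codons.
Lys: 2 codons.
Gly: 4 codons.
Tyr: 2 codons.
2 × 2 × 2 × 2 × 2 × 4 × 2 = 256.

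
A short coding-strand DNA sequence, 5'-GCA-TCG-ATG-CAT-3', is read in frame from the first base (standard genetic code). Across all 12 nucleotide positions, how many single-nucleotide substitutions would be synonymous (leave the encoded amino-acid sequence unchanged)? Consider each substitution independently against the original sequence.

7

Codon 1 (GCA, Ala): 3 synonymous substitutions.
Codon 2 (TCG, Ser): 3 synonymous substitutions.
Codon 3 (ATG, Met): 0 synonymous substitutions.
Codon 4 (CAT, His): 1 synonymous substitution.
Total: 3 + 3 + 0 + 1 = 7.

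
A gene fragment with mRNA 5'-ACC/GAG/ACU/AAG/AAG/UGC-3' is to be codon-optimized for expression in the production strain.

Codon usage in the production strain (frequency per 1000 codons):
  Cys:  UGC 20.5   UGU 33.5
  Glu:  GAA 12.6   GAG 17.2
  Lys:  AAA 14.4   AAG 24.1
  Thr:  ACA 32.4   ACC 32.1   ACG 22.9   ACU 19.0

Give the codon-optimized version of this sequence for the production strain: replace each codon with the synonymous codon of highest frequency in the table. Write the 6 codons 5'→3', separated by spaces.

Codon 1 (Thr): best is ACA at 32.4.
Codon 2 (Glu): best is GAG at 17.2.
Codon 3 (Thr): best is ACA at 32.4.
Codon 4 (Lys): best is AAG at 24.1.
Codon 5 (Lys): best is AAG at 24.1.
Codon 6 (Cys): best is UGU at 33.5.

ACA GAG ACA AAG AAG UGU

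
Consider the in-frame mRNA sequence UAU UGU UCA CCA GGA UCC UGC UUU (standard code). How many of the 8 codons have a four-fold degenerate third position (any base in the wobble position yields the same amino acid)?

Codon 1 UAU (Tyr): third position 2-fold.
Codon 2 UGU (Cys): third position 2-fold.
Codon 3 UCA (Ser): third position 4-fold.
Codon 4 CCA (Pro): third position 4-fold.
Codon 5 GGA (Gly): third position 4-fold.
Codon 6 UCC (Ser): third position 4-fold.
Codon 7 UGC (Cys): third position 2-fold.
Codon 8 UUU (Phe): third position 2-fold.
Four-fold degenerate third positions: 4.

4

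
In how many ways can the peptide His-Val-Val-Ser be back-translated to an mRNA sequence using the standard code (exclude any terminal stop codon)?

192

His: 2 codons.
Val: 4 codons.
Val: 4 codons.
Ser: 6 codons.
2 × 4 × 4 × 6 = 192.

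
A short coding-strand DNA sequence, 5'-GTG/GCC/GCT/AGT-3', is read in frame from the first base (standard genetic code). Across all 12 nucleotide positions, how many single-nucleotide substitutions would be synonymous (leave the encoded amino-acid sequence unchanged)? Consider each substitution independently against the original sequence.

Codon 1 (GTG, Val): 3 synonymous substitutions.
Codon 2 (GCC, Ala): 3 synonymous substitutions.
Codon 3 (GCT, Ala): 3 synonymous substitutions.
Codon 4 (AGT, Ser): 1 synonymous substitution.
Total: 3 + 3 + 3 + 1 = 10.

10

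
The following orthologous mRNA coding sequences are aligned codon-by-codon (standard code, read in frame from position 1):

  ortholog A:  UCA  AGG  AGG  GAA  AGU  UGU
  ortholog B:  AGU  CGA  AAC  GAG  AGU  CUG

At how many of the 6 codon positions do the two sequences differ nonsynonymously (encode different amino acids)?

Codon 1: UCA Ser / AGU Ser — synonymous.
Codon 2: AGG Arg / CGA Arg — synonymous.
Codon 3: AGG Arg / AAC Asn — nonsynonymous.
Codon 4: GAA Glu / GAG Glu — synonymous.
Codon 5: AGU Ser / AGU Ser — identical.
Codon 6: UGU Cys / CUG Leu — nonsynonymous.
Nonsynonymous differences: 2.

2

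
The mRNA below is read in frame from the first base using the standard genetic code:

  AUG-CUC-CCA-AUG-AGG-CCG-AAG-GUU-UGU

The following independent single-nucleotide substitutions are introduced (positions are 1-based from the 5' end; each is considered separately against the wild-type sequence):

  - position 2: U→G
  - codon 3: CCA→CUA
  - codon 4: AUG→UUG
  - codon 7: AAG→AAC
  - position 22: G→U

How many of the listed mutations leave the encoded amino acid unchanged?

Codon 1: AUG (Met) → AGG (Arg) — missense.
Codon 3: CCA (Pro) → CUA (Leu) — missense.
Codon 4: AUG (Met) → UUG (Leu) — missense.
Codon 7: AAG (Lys) → AAC (Asn) — missense.
Codon 8: GUU (Val) → UUU (Phe) — missense.
Synonymous: 0 of 5.

0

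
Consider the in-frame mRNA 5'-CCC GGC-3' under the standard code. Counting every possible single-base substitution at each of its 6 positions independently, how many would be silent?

Codon 1 (CCC, Pro): 3 synonymous substitutions.
Codon 2 (GGC, Gly): 3 synonymous substitutions.
Total: 3 + 3 = 6.

6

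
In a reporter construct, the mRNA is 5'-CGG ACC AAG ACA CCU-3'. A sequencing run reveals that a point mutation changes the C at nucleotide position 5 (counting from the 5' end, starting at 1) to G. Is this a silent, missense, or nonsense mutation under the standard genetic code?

Position 5 falls in codon 2: ACC → Thr.
After the substitution the codon is AGC → Ser.
Thr ≠ Ser, so this is a missense mutation.

missense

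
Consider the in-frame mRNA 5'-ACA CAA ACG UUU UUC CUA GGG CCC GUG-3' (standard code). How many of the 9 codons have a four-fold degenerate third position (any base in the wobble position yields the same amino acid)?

6

Codon 1 ACA (Thr): third position 4-fold.
Codon 2 CAA (Gln): third position 2-fold.
Codon 3 ACG (Thr): third position 4-fold.
Codon 4 UUU (Phe): third position 2-fold.
Codon 5 UUC (Phe): third position 2-fold.
Codon 6 CUA (Leu): third position 4-fold.
Codon 7 GGG (Gly): third position 4-fold.
Codon 8 CCC (Pro): third position 4-fold.
Codon 9 GUG (Val): third position 4-fold.
Four-fold degenerate third positions: 6.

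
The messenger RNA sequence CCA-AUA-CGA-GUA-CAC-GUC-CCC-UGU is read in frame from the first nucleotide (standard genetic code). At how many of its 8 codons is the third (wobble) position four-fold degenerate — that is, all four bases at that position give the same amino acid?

Codon 1 CCA (Pro): third position 4-fold.
Codon 2 AUA (Ile): third position 3-fold.
Codon 3 CGA (Arg): third position 4-fold.
Codon 4 GUA (Val): third position 4-fold.
Codon 5 CAC (His): third position 2-fold.
Codon 6 GUC (Val): third position 4-fold.
Codon 7 CCC (Pro): third position 4-fold.
Codon 8 UGU (Cys): third position 2-fold.
Four-fold degenerate third positions: 5.

5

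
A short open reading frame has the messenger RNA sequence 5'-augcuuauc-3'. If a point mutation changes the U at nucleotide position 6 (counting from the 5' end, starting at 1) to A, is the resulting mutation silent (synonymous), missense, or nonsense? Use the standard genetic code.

silent

Position 6 falls in codon 2: CUU → Leu.
After the substitution the codon is CUA → Leu.
Both encode Leu, so the change is synonymous.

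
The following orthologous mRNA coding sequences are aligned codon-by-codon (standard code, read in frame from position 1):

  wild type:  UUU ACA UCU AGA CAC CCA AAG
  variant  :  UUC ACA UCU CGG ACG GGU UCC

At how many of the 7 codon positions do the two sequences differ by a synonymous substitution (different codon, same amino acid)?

2

Codon 1: UUU Phe / UUC Phe — synonymous.
Codon 2: ACA Thr / ACA Thr — identical.
Codon 3: UCU Ser / UCU Ser — identical.
Codon 4: AGA Arg / CGG Arg — synonymous.
Codon 5: CAC His / ACG Thr — nonsynonymous.
Codon 6: CCA Pro / GGU Gly — nonsynonymous.
Codon 7: AAG Lys / UCC Ser — nonsynonymous.
Synonymous differences: 2.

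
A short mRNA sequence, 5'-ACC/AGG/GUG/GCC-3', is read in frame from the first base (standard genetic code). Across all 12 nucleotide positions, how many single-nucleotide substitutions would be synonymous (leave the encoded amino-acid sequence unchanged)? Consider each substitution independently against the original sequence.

Codon 1 (ACC, Thr): 3 synonymous substitutions.
Codon 2 (AGG, Arg): 2 synonymous substitutions.
Codon 3 (GUG, Val): 3 synonymous substitutions.
Codon 4 (GCC, Ala): 3 synonymous substitutions.
Total: 3 + 2 + 3 + 3 = 11.

11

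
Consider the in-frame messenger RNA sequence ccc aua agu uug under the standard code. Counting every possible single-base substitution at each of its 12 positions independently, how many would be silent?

8

Codon 1 (CCC, Pro): 3 synonymous substitutions.
Codon 2 (AUA, Ile): 2 synonymous substitutions.
Codon 3 (AGU, Ser): 1 synonymous substitution.
Codon 4 (UUG, Leu): 2 synonymous substitutions.
Total: 3 + 2 + 1 + 2 = 8.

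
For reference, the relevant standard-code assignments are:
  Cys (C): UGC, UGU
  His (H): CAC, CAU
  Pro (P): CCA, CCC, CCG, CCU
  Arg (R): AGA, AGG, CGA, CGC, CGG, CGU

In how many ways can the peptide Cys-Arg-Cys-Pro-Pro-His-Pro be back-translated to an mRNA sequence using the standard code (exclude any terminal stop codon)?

3072

Cys: 2 codons.
Arg: 6 codons.
Cys: 2 codons.
Pro: 4 codons.
Pro: 4 codons.
His: 2 codons.
Pro: 4 codons.
2 × 6 × 2 × 4 × 4 × 2 × 4 = 3072.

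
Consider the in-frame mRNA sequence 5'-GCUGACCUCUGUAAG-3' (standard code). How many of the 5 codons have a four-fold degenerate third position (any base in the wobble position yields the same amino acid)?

Codon 1 GCU (Ala): third position 4-fold.
Codon 2 GAC (Asp): third position 2-fold.
Codon 3 CUC (Leu): third position 4-fold.
Codon 4 UGU (Cys): third position 2-fold.
Codon 5 AAG (Lys): third position 2-fold.
Four-fold degenerate third positions: 2.

2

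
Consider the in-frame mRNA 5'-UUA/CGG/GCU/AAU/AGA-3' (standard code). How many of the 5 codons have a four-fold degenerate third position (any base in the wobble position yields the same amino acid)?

Codon 1 UUA (Leu): third position 2-fold.
Codon 2 CGG (Arg): third position 4-fold.
Codon 3 GCU (Ala): third position 4-fold.
Codon 4 AAU (Asn): third position 2-fold.
Codon 5 AGA (Arg): third position 2-fold.
Four-fold degenerate third positions: 2.

2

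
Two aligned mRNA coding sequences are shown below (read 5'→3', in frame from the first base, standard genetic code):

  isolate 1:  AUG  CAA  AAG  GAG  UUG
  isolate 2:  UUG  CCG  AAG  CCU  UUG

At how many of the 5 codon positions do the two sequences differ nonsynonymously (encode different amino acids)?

Codon 1: AUG Met / UUG Leu — nonsynonymous.
Codon 2: CAA Gln / CCG Pro — nonsynonymous.
Codon 3: AAG Lys / AAG Lys — identical.
Codon 4: GAG Glu / CCU Pro — nonsynonymous.
Codon 5: UUG Leu / UUG Leu — identical.
Nonsynonymous differences: 3.

3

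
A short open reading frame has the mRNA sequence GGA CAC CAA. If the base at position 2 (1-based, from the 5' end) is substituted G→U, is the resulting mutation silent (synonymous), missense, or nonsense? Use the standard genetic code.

Position 2 falls in codon 1: GGA → Gly.
After the substitution the codon is GUA → Val.
Gly ≠ Val, so this is a missense mutation.

missense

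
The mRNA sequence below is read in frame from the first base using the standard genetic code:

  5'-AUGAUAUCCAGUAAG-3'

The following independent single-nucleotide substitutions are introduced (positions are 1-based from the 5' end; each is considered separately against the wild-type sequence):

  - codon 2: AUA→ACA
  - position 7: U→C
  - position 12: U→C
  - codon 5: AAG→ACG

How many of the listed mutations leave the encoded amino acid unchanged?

1

Codon 2: AUA (Ile) → ACA (Thr) — missense.
Codon 3: UCC (Ser) → CCC (Pro) — missense.
Codon 4: AGU (Ser) → AGC (Ser) — synonymous.
Codon 5: AAG (Lys) → ACG (Thr) — missense.
Synonymous: 1 of 4.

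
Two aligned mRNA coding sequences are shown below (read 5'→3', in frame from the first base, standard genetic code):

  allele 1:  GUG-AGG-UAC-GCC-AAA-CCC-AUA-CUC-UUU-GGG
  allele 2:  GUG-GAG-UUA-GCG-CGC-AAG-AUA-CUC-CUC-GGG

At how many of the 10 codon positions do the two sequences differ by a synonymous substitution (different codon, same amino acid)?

1

Codon 1: GUG Val / GUG Val — identical.
Codon 2: AGG Arg / GAG Glu — nonsynonymous.
Codon 3: UAC Tyr / UUA Leu — nonsynonymous.
Codon 4: GCC Ala / GCG Ala — synonymous.
Codon 5: AAA Lys / CGC Arg — nonsynonymous.
Codon 6: CCC Pro / AAG Lys — nonsynonymous.
Codon 7: AUA Ile / AUA Ile — identical.
Codon 8: CUC Leu / CUC Leu — identical.
Codon 9: UUU Phe / CUC Leu — nonsynonymous.
Codon 10: GGG Gly / GGG Gly — identical.
Synonymous differences: 1.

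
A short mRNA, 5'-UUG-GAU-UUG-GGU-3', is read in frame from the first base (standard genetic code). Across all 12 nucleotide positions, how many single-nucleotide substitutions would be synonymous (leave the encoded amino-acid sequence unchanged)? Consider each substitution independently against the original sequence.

8

Codon 1 (UUG, Leu): 2 synonymous substitutions.
Codon 2 (GAU, Asp): 1 synonymous substitution.
Codon 3 (UUG, Leu): 2 synonymous substitutions.
Codon 4 (GGU, Gly): 3 synonymous substitutions.
Total: 2 + 1 + 2 + 3 = 8.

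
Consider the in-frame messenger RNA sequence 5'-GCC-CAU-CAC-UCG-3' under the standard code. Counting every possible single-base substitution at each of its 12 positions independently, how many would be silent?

Codon 1 (GCC, Ala): 3 synonymous substitutions.
Codon 2 (CAU, His): 1 synonymous substitution.
Codon 3 (CAC, His): 1 synonymous substitution.
Codon 4 (UCG, Ser): 3 synonymous substitutions.
Total: 3 + 1 + 1 + 3 = 8.

8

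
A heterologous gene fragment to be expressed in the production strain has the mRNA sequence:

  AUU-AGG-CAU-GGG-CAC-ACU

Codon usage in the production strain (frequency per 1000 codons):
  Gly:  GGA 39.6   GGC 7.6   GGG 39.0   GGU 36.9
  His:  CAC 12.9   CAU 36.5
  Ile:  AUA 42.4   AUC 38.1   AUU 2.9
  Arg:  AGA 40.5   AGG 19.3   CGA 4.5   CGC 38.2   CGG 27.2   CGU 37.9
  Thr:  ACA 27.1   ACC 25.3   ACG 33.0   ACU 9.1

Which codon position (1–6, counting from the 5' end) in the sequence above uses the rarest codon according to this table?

1

Codon 1 AUU (Ile): 2.9 per 1000.
Codon 2 AGG (Arg): 19.3 per 1000.
Codon 3 CAU (His): 36.5 per 1000.
Codon 4 GGG (Gly): 39.0 per 1000.
Codon 5 CAC (His): 12.9 per 1000.
Codon 6 ACU (Thr): 9.1 per 1000.
Lowest frequency is 2.9 at codon 1.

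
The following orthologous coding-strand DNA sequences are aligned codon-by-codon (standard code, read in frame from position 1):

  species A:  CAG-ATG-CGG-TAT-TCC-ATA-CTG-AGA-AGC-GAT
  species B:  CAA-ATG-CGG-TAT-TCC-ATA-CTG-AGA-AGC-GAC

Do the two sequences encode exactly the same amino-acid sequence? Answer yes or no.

yes

Codon 1: CAG Gln / CAA Gln — synonymous.
Codon 2: ATG Met / ATG Met — identical.
Codon 3: CGG Arg / CGG Arg — identical.
Codon 4: TAT Tyr / TAT Tyr — identical.
Codon 5: TCC Ser / TCC Ser — identical.
Codon 6: ATA Ile / ATA Ile — identical.
Codon 7: CTG Leu / CTG Leu — identical.
Codon 8: AGA Arg / AGA Arg — identical.
Codon 9: AGC Ser / AGC Ser — identical.
Codon 10: GAT Asp / GAC Asp — synonymous.
Nonsynonymous differences: 0 → same protein.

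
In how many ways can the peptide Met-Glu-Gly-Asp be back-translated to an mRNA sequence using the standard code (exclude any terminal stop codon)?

Met: 1 codon.
Glu: 2 codons.
Gly: 4 codons.
Asp: 2 codons.
1 × 2 × 4 × 2 = 16.

16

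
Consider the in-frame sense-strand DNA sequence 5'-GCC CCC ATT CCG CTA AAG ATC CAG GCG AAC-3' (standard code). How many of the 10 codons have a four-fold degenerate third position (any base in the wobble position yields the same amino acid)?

5

Codon 1 GCC (Ala): third position 4-fold.
Codon 2 CCC (Pro): third position 4-fold.
Codon 3 ATT (Ile): third position 3-fold.
Codon 4 CCG (Pro): third position 4-fold.
Codon 5 CTA (Leu): third position 4-fold.
Codon 6 AAG (Lys): third position 2-fold.
Codon 7 ATC (Ile): third position 3-fold.
Codon 8 CAG (Gln): third position 2-fold.
Codon 9 GCG (Ala): third position 4-fold.
Codon 10 AAC (Asn): third position 2-fold.
Four-fold degenerate third positions: 5.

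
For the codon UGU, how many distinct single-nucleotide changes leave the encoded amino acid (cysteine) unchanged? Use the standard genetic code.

1

Position 1: none → 0 synonymous.
Position 2: none → 0 synonymous.
Position 3: UGC → 1 synonymous.
Total: 0 + 0 + 1 = 1.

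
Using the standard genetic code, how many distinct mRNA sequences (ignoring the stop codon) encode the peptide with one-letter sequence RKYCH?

96

Arg: 6 codons.
Lys: 2 codons.
Tyr: 2 codons.
Cys: 2 codons.
His: 2 codons.
6 × 2 × 2 × 2 × 2 = 96.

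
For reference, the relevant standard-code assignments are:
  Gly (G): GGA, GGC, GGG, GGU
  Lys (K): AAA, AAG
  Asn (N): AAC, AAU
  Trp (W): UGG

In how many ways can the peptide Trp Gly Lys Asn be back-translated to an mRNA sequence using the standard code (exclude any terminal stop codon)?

16

Trp: 1 codon.
Gly: 4 codons.
Lys: 2 codons.
Asn: 2 codons.
1 × 4 × 2 × 2 = 16.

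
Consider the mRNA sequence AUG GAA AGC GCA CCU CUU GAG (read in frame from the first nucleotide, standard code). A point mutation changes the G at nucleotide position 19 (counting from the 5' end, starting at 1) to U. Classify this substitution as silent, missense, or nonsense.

Position 19 falls in codon 7: GAG → Glu.
After the substitution the codon is UAG → Stop.
The new codon is a stop codon, so this is a nonsense mutation.

nonsense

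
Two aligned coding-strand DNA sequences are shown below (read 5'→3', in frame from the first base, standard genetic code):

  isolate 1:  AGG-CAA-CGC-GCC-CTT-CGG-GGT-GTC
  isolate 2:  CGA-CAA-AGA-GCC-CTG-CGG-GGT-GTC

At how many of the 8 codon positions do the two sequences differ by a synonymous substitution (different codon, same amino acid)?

Codon 1: AGG Arg / CGA Arg — synonymous.
Codon 2: CAA Gln / CAA Gln — identical.
Codon 3: CGC Arg / AGA Arg — synonymous.
Codon 4: GCC Ala / GCC Ala — identical.
Codon 5: CTT Leu / CTG Leu — synonymous.
Codon 6: CGG Arg / CGG Arg — identical.
Codon 7: GGT Gly / GGT Gly — identical.
Codon 8: GTC Val / GTC Val — identical.
Synonymous differences: 3.

3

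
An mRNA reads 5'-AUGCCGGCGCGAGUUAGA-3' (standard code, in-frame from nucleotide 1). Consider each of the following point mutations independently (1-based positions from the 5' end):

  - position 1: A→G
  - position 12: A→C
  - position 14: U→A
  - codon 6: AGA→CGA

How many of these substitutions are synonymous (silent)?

2

Codon 1: AUG (Met) → GUG (Val) — missense.
Codon 4: CGA (Arg) → CGC (Arg) — synonymous.
Codon 5: GUU (Val) → GAU (Asp) — missense.
Codon 6: AGA (Arg) → CGA (Arg) — synonymous.
Synonymous: 2 of 4.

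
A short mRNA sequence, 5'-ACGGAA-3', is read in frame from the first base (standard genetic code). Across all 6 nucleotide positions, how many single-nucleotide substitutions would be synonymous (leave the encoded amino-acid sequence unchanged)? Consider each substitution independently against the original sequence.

4

Codon 1 (ACG, Thr): 3 synonymous substitutions.
Codon 2 (GAA, Glu): 1 synonymous substitution.
Total: 3 + 1 = 4.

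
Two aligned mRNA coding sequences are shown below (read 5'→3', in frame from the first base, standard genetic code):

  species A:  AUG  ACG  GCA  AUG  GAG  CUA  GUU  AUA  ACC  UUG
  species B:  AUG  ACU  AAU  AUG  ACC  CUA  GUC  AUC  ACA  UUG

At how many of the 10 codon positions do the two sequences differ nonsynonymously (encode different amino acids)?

Codon 1: AUG Met / AUG Met — identical.
Codon 2: ACG Thr / ACU Thr — synonymous.
Codon 3: GCA Ala / AAU Asn — nonsynonymous.
Codon 4: AUG Met / AUG Met — identical.
Codon 5: GAG Glu / ACC Thr — nonsynonymous.
Codon 6: CUA Leu / CUA Leu — identical.
Codon 7: GUU Val / GUC Val — synonymous.
Codon 8: AUA Ile / AUC Ile — synonymous.
Codon 9: ACC Thr / ACA Thr — synonymous.
Codon 10: UUG Leu / UUG Leu — identical.
Nonsynonymous differences: 2.

2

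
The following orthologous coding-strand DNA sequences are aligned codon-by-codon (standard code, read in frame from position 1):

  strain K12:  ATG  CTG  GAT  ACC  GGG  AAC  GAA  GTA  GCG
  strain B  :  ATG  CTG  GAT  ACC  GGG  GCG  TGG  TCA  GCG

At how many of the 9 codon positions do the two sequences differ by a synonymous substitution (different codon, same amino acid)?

0

Codon 1: ATG Met / ATG Met — identical.
Codon 2: CTG Leu / CTG Leu — identical.
Codon 3: GAT Asp / GAT Asp — identical.
Codon 4: ACC Thr / ACC Thr — identical.
Codon 5: GGG Gly / GGG Gly — identical.
Codon 6: AAC Asn / GCG Ala — nonsynonymous.
Codon 7: GAA Glu / TGG Trp — nonsynonymous.
Codon 8: GTA Val / TCA Ser — nonsynonymous.
Codon 9: GCG Ala / GCG Ala — identical.
Synonymous differences: 0.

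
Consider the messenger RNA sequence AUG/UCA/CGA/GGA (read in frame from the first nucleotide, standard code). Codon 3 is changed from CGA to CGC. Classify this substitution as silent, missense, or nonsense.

silent

Position 9 falls in codon 3: CGA → Arg.
After the substitution the codon is CGC → Arg.
Both encode Arg, so the change is synonymous.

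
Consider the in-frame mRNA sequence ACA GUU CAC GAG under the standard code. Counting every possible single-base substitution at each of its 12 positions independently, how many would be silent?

8

Codon 1 (ACA, Thr): 3 synonymous substitutions.
Codon 2 (GUU, Val): 3 synonymous substitutions.
Codon 3 (CAC, His): 1 synonymous substitution.
Codon 4 (GAG, Glu): 1 synonymous substitution.
Total: 3 + 3 + 1 + 1 = 8.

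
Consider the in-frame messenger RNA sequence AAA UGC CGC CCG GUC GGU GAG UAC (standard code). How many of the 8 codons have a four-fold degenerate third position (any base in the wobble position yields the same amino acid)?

Codon 1 AAA (Lys): third position 2-fold.
Codon 2 UGC (Cys): third position 2-fold.
Codon 3 CGC (Arg): third position 4-fold.
Codon 4 CCG (Pro): third position 4-fold.
Codon 5 GUC (Val): third position 4-fold.
Codon 6 GGU (Gly): third position 4-fold.
Codon 7 GAG (Glu): third position 2-fold.
Codon 8 UAC (Tyr): third position 2-fold.
Four-fold degenerate third positions: 4.

4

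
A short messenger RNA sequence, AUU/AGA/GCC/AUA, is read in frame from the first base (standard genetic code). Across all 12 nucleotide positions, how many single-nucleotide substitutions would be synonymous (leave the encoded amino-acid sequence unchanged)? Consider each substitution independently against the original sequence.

9

Codon 1 (AUU, Ile): 2 synonymous substitutions.
Codon 2 (AGA, Arg): 2 synonymous substitutions.
Codon 3 (GCC, Ala): 3 synonymous substitutions.
Codon 4 (AUA, Ile): 2 synonymous substitutions.
Total: 2 + 2 + 3 + 2 = 9.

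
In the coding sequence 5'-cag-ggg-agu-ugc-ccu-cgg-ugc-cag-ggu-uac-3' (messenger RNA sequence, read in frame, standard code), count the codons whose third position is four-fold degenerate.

4

Codon 1 CAG (Gln): third position 2-fold.
Codon 2 GGG (Gly): third position 4-fold.
Codon 3 AGU (Ser): third position 2-fold.
Codon 4 UGC (Cys): third position 2-fold.
Codon 5 CCU (Pro): third position 4-fold.
Codon 6 CGG (Arg): third position 4-fold.
Codon 7 UGC (Cys): third position 2-fold.
Codon 8 CAG (Gln): third position 2-fold.
Codon 9 GGU (Gly): third position 4-fold.
Codon 10 UAC (Tyr): third position 2-fold.
Four-fold degenerate third positions: 4.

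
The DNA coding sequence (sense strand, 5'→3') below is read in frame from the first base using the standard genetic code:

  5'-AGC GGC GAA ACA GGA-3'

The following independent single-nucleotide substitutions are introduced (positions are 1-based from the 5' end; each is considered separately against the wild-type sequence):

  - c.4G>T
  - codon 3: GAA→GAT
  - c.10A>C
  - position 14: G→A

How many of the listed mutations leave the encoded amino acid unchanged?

0

Codon 2: GGC (Gly) → TGC (Cys) — missense.
Codon 3: GAA (Glu) → GAT (Asp) — missense.
Codon 4: ACA (Thr) → CCA (Pro) — missense.
Codon 5: GGA (Gly) → GAA (Glu) — missense.
Synonymous: 0 of 4.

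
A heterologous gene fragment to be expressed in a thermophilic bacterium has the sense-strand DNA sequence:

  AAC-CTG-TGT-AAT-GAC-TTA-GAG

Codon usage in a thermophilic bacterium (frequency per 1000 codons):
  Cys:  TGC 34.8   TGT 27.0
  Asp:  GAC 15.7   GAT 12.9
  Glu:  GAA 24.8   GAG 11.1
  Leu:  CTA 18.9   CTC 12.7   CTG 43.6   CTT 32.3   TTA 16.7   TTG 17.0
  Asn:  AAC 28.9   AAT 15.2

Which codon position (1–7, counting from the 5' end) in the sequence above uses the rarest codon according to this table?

Codon 1 AAC (Asn): 28.9 per 1000.
Codon 2 CTG (Leu): 43.6 per 1000.
Codon 3 TGT (Cys): 27.0 per 1000.
Codon 4 AAT (Asn): 15.2 per 1000.
Codon 5 GAC (Asp): 15.7 per 1000.
Codon 6 TTA (Leu): 16.7 per 1000.
Codon 7 GAG (Glu): 11.1 per 1000.
Lowest frequency is 11.1 at codon 7.

7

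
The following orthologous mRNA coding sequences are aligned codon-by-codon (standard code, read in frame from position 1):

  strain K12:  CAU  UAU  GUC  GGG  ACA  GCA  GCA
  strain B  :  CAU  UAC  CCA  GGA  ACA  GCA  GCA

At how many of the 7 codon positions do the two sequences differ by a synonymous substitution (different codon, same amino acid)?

2

Codon 1: CAU His / CAU His — identical.
Codon 2: UAU Tyr / UAC Tyr — synonymous.
Codon 3: GUC Val / CCA Pro — nonsynonymous.
Codon 4: GGG Gly / GGA Gly — synonymous.
Codon 5: ACA Thr / ACA Thr — identical.
Codon 6: GCA Ala / GCA Ala — identical.
Codon 7: GCA Ala / GCA Ala — identical.
Synonymous differences: 2.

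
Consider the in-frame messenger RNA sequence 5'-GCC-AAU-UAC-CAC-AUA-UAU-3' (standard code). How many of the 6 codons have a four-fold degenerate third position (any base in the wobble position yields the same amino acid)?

Codon 1 GCC (Ala): third position 4-fold.
Codon 2 AAU (Asn): third position 2-fold.
Codon 3 UAC (Tyr): third position 2-fold.
Codon 4 CAC (His): third position 2-fold.
Codon 5 AUA (Ile): third position 3-fold.
Codon 6 UAU (Tyr): third position 2-fold.
Four-fold degenerate third positions: 1.

1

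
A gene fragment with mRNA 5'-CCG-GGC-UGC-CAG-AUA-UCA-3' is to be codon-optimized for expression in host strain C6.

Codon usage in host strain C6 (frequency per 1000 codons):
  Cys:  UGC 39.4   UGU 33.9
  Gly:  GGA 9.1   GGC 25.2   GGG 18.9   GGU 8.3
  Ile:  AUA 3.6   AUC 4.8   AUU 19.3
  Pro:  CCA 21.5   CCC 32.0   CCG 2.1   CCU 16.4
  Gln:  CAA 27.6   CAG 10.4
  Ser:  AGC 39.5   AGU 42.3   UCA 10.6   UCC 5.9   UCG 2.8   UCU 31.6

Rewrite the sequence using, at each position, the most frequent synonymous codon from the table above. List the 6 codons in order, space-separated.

Codon 1 (Pro): best is CCC at 32.0.
Codon 2 (Gly): best is GGC at 25.2.
Codon 3 (Cys): best is UGC at 39.4.
Codon 4 (Gln): best is CAA at 27.6.
Codon 5 (Ile): best is AUU at 19.3.
Codon 6 (Ser): best is AGU at 42.3.

CCC GGC UGC CAA AUU AGU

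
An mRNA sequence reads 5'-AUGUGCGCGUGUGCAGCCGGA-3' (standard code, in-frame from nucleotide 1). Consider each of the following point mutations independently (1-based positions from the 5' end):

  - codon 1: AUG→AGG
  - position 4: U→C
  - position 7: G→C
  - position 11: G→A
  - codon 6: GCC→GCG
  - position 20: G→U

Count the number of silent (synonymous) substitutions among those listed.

Codon 1: AUG (Met) → AGG (Arg) — missense.
Codon 2: UGC (Cys) → CGC (Arg) — missense.
Codon 3: GCG (Ala) → CCG (Pro) — missense.
Codon 4: UGU (Cys) → UAU (Tyr) — missense.
Codon 6: GCC (Ala) → GCG (Ala) — synonymous.
Codon 7: GGA (Gly) → GUA (Val) — missense.
Synonymous: 1 of 6.

1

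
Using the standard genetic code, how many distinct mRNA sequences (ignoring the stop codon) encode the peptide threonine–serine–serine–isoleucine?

Thr: 4 codons.
Ser: 6 codons.
Ser: 6 codons.
Ile: 3 codons.
4 × 6 × 6 × 3 = 432.

432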